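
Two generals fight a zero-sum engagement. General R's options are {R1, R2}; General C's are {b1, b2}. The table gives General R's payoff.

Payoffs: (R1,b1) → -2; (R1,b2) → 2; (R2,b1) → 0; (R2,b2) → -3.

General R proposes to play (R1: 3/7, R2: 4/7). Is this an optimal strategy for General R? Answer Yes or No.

Against b1 this mix gives (3/7)·(-2) + (4/7)·0 = -6/7.
Against b2 this mix gives (3/7)·2 + (4/7)·(-3) = -6/7.
All of General C's active replies (b1, b2) yield -6/7, and no column does worse for General R. The mix makes General C indifferent and guarantees -6/7, so it is optimal.

Yes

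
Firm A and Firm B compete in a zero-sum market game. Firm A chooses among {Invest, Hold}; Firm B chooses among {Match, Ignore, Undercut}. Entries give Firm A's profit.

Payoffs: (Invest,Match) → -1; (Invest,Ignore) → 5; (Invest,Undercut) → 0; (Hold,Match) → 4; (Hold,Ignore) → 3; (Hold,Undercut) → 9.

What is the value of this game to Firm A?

23/7

Row minima: Invest → -1, Hold → 3; maximin = 3.
Column maxima: Match → 4, Ignore → 5, Undercut → 9; minimax = 4.
3 ≠ 4, so there is no saddle point; optimal play is mixed.
Undercut is strictly dominated by Match (it gives Firm A strictly more in every row), so Firm B never plays it.
On the remaining 2×2 (Invest, Hold vs Match, Ignore):
Let Firm A play Invest with probability p. Expected payoff against Match: (-1)p + 4(1−p) = −5p + 4; against Ignore: 5p + 3(1−p) = 2p + 3.
Setting these equal: −5p + 4 = 2p + 3 ⇒ −7p = -1 ⇒ p = 1/7, and the value is (-5)·(1/7) + 4 = 23/7.
For Firm B: with q = P(Match), equating Invest's and Hold's payoffs gives −6q + 5 = q + 3 ⇒ q = 2/7.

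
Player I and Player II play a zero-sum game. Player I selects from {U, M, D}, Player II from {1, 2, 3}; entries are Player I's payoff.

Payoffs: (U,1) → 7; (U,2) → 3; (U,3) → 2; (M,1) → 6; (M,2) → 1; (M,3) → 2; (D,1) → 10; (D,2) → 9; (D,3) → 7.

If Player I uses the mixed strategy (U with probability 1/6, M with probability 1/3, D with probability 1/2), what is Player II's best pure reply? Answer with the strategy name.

If Player II plays 1, Player I's expected payoff is (1/6)·7 + (1/3)·6 + (1/2)·10 = 49/6.
If Player II plays 2, Player I's expected payoff is (1/6)·3 + (1/3)·1 + (1/2)·9 = 16/3.
If Player II plays 3, Player I's expected payoff is (1/6)·2 + (1/3)·2 + (1/2)·7 = 9/2.
Player II minimizes Player I's payoff; the smallest is 9/2, so the best response is 3.

3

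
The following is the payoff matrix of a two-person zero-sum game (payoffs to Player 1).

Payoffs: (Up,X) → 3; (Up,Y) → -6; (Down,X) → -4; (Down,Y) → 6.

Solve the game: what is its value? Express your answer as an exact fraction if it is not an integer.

Row minima: Up → -6, Down → -4; maximin = -4.
Column maxima: X → 3, Y → 6; minimax = 3.
-4 ≠ 3, so there is no saddle point; optimal play is mixed.
Let Player 1 play Up with probability p. Expected payoff against X: 3p + (-4)(1−p) = 7p − 4; against Y: (-6)p + 6(1−p) = −12p + 6.
Setting these equal: 7p − 4 = −12p + 6 ⇒ 19p = 10 ⇒ p = 10/19, and the value is (7)·(10/19) − 4 = -6/19.
For Player 2: with q = P(X), equating Up's and Down's payoffs gives 9q − 6 = −10q + 6 ⇒ q = 12/19.

-6/19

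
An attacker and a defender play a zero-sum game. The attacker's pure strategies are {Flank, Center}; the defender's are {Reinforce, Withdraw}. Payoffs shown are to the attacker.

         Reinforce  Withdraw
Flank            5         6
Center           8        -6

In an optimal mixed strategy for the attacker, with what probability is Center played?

Row minima: Flank → 5, Center → -6; maximin = 5.
Column maxima: Reinforce → 8, Withdraw → 6; minimax = 6.
5 ≠ 6, so there is no saddle point; optimal play is mixed.
Let the attacker play Flank with probability p. Expected payoff against Reinforce: 5p + 8(1−p) = −3p + 8; against Withdraw: 6p + (-6)(1−p) = 12p − 6.
Setting these equal: −3p + 8 = 12p − 6 ⇒ −15p = -14 ⇒ p = 14/15, and the value is (-3)·(14/15) + 8 = 26/5.
For the defender: with q = P(Reinforce), equating Flank's and Center's payoffs gives −q + 6 = 14q − 6 ⇒ q = 4/5.

1/15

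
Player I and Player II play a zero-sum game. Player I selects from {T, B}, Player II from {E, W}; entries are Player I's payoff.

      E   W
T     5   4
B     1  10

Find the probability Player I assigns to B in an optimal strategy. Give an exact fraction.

1/10

Row minima: T → 4, B → 1; maximin = 4.
Column maxima: E → 5, W → 10; minimax = 5.
4 ≠ 5, so there is no saddle point; optimal play is mixed.
Let Player I play T with probability p. Expected payoff against E: 5p + 1(1−p) = 4p + 1; against W: 4p + 10(1−p) = −6p + 10.
Setting these equal: 4p + 1 = −6p + 10 ⇒ 10p = 9 ⇒ p = 9/10, and the value is (4)·(9/10) + 1 = 23/5.
For Player II: with q = P(E), equating T's and B's payoffs gives q + 4 = −9q + 10 ⇒ q = 3/5.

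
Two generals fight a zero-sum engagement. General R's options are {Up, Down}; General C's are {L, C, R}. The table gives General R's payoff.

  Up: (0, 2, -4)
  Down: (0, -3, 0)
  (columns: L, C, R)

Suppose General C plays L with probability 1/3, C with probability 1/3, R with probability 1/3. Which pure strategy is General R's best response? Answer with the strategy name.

Up

Expected payoff of Up: (1/3)·0 + (1/3)·2 + (1/3)·(-4) = -2/3.
Expected payoff of Down: (1/3)·0 + (1/3)·(-3) + (1/3)·0 = -1.
The largest is -2/3, so General R's best response is Up.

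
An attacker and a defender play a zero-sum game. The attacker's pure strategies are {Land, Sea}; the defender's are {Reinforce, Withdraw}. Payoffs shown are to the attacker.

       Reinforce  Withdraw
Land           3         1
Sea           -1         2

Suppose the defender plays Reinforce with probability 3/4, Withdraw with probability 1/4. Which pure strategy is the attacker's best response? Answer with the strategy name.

Land

Expected payoff of Land: (3/4)·3 + (1/4)·1 = 5/2.
Expected payoff of Sea: (3/4)·(-1) + (1/4)·2 = -1/4.
The largest is 5/2, so the attacker's best response is Land.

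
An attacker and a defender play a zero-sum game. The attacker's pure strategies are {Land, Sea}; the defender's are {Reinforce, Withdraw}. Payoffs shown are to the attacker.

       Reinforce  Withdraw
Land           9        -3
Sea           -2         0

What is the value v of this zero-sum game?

-3/7

Row minima: Land → -3, Sea → -2; maximin = -2.
Column maxima: Reinforce → 9, Withdraw → 0; minimax = 0.
-2 ≠ 0, so there is no saddle point; optimal play is mixed.
Let the attacker play Land with probability p. Expected payoff against Reinforce: 9p + (-2)(1−p) = 11p − 2; against Withdraw: (-3)p + 0(1−p) = −3p.
Setting these equal: 11p − 2 = −3p ⇒ 14p = 2 ⇒ p = 1/7, and the value is (11)·(1/7) − 2 = -3/7.
For the defender: with q = P(Reinforce), equating Land's and Sea's payoffs gives 12q − 3 = −2q ⇒ q = 3/14.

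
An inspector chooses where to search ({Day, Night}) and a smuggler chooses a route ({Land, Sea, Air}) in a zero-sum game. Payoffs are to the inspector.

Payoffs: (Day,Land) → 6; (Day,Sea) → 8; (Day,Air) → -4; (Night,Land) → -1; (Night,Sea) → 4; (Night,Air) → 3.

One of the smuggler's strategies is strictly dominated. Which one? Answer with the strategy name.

Sea

Land holds the inspector's payoff strictly below Sea in every row: 6 < 8, -1 < 4.
So Sea is strictly dominated for the smuggler.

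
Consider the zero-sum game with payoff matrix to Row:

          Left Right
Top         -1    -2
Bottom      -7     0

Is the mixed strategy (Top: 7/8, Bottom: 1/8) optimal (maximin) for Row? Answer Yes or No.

Against Left this mix gives (7/8)·(-1) + (1/8)·(-7) = -7/4.
Against Right this mix gives (7/8)·(-2) + (1/8)·0 = -7/4.
All of Column's active replies (Left, Right) yield -7/4, and no column does worse for Row. The mix makes Column indifferent and guarantees -7/4, so it is optimal.

Yes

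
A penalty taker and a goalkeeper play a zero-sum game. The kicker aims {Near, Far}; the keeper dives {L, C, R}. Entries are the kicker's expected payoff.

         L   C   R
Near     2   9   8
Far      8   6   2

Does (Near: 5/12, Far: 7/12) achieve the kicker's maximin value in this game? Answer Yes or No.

No

Against L this mix gives (5/12)·2 + (7/12)·8 = 11/2.
Against C this mix gives (5/12)·9 + (7/12)·6 = 29/4.
Against R this mix gives (5/12)·8 + (7/12)·2 = 9/2.
The keeper will play R, holding the kicker to 9/2. Shifting weight toward the row that does better against R would raise this floor (the equalizing mix achieves 5 against both R and L), so the proposed strategy is not optimal.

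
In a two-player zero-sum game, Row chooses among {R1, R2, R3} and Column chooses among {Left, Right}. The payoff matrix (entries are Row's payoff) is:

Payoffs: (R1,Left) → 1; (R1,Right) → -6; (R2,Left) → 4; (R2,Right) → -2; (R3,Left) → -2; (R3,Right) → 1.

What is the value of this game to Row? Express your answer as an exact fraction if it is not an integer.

Row minima: R1 → -6, R2 → -2, R3 → -2; maximin = -2.
Column maxima: Left → 4, Right → 1; minimax = 1.
-2 ≠ 1, so there is no saddle point; optimal play is mixed.
R1 is strictly dominated by R2, so Row never plays it.
On the remaining 2×2 (R2, R3 vs Left, Right):
Let Row play R2 with probability p. Expected payoff against Left: 4p + (-2)(1−p) = 6p − 2; against Right: (-2)p + 1(1−p) = −3p + 1.
Setting these equal: 6p − 2 = −3p + 1 ⇒ 9p = 3 ⇒ p = 1/3, and the value is (6)·(1/3) − 2 = 0.
For Column: with q = P(Left), equating R2's and R3's payoffs gives 6q − 2 = −3q + 1 ⇒ q = 1/3.

0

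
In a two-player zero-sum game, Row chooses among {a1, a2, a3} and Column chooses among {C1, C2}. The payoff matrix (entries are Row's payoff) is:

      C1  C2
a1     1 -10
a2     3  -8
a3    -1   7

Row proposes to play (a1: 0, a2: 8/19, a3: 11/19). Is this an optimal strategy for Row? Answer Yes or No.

Yes

Against C1 this mix gives (8/19)·3 + (11/19)·(-1) = 13/19.
Against C2 this mix gives (8/19)·(-8) + (11/19)·7 = 13/19.
All of Column's active replies (C1, C2) yield 13/19, and no column does worse for Row. The mix makes Column indifferent and guarantees 13/19, so it is optimal.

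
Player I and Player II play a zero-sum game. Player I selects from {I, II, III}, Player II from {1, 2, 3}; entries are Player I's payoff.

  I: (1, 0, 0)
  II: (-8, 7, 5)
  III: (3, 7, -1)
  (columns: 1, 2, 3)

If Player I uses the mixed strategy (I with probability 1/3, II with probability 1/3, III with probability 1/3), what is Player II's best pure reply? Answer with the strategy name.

If Player II plays 1, Player I's expected payoff is (1/3)·1 + (1/3)·(-8) + (1/3)·3 = -4/3.
If Player II plays 2, Player I's expected payoff is (1/3)·0 + (1/3)·7 + (1/3)·7 = 14/3.
If Player II plays 3, Player I's expected payoff is (1/3)·0 + (1/3)·5 + (1/3)·(-1) = 4/3.
Player II minimizes Player I's payoff; the smallest is -4/3, so the best response is 1.

1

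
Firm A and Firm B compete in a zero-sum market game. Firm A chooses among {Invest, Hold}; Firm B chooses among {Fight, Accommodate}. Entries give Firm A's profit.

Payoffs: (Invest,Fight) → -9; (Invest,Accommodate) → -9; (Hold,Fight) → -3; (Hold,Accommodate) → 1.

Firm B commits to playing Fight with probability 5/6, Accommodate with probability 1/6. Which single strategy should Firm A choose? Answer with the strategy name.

Hold

Expected payoff of Invest: (5/6)·(-9) + (1/6)·(-9) = -9.
Expected payoff of Hold: (5/6)·(-3) + (1/6)·1 = -7/3.
The largest is -7/3, so Firm A's best response is Hold.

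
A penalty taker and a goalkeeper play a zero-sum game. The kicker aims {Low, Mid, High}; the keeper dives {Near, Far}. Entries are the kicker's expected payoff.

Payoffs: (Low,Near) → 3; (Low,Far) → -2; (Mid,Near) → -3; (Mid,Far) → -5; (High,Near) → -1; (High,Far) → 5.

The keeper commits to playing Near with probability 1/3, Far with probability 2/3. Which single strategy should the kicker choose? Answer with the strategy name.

High

Expected payoff of Low: (1/3)·3 + (2/3)·(-2) = -1/3.
Expected payoff of Mid: (1/3)·(-3) + (2/3)·(-5) = -13/3.
Expected payoff of High: (1/3)·(-1) + (2/3)·5 = 3.
The largest is 3, so the kicker's best response is High.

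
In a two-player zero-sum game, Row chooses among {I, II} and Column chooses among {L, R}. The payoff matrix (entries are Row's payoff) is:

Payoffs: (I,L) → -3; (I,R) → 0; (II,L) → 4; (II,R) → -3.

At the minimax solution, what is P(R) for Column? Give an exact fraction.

Row minima: I → -3, II → -3; maximin = -3.
Column maxima: L → 4, R → 0; minimax = 0.
-3 ≠ 0, so there is no saddle point; optimal play is mixed.
Let Row play I with probability p. Expected payoff against L: (-3)p + 4(1−p) = −7p + 4; against R: 0p + (-3)(1−p) = 3p − 3.
Setting these equal: −7p + 4 = 3p − 3 ⇒ −10p = -7 ⇒ p = 7/10, and the value is (-7)·(7/10) + 4 = -9/10.
For Column: with q = P(L), equating I's and II's payoffs gives −3q = 7q − 3 ⇒ q = 3/10.

7/10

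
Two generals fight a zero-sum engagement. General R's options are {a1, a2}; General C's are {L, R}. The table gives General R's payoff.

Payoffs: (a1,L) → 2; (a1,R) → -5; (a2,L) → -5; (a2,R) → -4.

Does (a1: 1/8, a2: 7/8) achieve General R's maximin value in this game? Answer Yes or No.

Yes

Against L this mix gives (1/8)·2 + (7/8)·(-5) = -33/8.
Against R this mix gives (1/8)·(-5) + (7/8)·(-4) = -33/8.
All of General C's active replies (L, R) yield -33/8, and no column does worse for General R. The mix makes General C indifferent and guarantees -33/8, so it is optimal.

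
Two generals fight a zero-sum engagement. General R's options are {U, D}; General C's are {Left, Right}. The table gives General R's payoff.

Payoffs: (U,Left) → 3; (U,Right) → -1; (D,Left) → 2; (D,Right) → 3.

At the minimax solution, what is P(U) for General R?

Row minima: U → -1, D → 2; maximin = 2.
Column maxima: Left → 3, Right → 3; minimax = 3.
2 ≠ 3, so there is no saddle point; optimal play is mixed.
Let General R play U with probability p. Expected payoff against Left: 3p + 2(1−p) = p + 2; against Right: (-1)p + 3(1−p) = −4p + 3.
Setting these equal: p + 2 = −4p + 3 ⇒ 5p = 1 ⇒ p = 1/5, and the value is (1)·(1/5) + 2 = 11/5.
For General C: with q = P(Left), equating U's and D's payoffs gives 4q − 1 = −q + 3 ⇒ q = 4/5.

1/5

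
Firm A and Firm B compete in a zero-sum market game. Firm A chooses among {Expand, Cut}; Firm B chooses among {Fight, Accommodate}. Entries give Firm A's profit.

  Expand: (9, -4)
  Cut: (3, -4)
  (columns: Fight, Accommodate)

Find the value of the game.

-4

Row minima: Expand → -4, Cut → -4; maximin = -4.
Column maxima: Fight → 9, Accommodate → -4; minimax = -4.
Since maximin = minimax = -4, there is a saddle point and the value is -4.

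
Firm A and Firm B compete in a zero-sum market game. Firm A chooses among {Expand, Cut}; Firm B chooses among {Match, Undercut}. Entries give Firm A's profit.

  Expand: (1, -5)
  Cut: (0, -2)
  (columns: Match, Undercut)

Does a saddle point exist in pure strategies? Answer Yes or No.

Yes

Row minima: Expand → -5, Cut → -2; maximin = -2.
Column maxima: Match → 1, Undercut → -2; minimax = -2.
maximin = minimax = -2, so a saddle point exists.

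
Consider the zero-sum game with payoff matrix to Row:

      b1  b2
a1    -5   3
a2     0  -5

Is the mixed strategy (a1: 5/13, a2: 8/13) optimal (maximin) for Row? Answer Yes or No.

Against b1 this mix gives (5/13)·(-5) + (8/13)·0 = -25/13.
Against b2 this mix gives (5/13)·3 + (8/13)·(-5) = -25/13.
All of Column's active replies (b1, b2) yield -25/13, and no column does worse for Row. The mix makes Column indifferent and guarantees -25/13, so it is optimal.

Yes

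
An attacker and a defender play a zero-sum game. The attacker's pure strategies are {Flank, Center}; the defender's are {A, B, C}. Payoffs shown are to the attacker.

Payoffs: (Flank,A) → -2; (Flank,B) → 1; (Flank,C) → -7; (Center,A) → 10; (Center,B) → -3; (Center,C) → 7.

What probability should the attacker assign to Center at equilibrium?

4/9

Row minima: Flank → -7, Center → -3; maximin = -3.
Column maxima: A → 10, B → 1, C → 7; minimax = 1.
-3 ≠ 1, so there is no saddle point; optimal play is mixed.
A is strictly dominated by C (it gives the attacker strictly more in every row), so the defender never plays it.
On the remaining 2×2 (Flank, Center vs B, C):
Let the attacker play Flank with probability p. Expected payoff against B: 1p + (-3)(1−p) = 4p − 3; against C: (-7)p + 7(1−p) = −14p + 7.
Setting these equal: 4p − 3 = −14p + 7 ⇒ 18p = 10 ⇒ p = 5/9, and the value is (4)·(5/9) − 3 = -7/9.
For the defender: with q = P(B), equating Flank's and Center's payoffs gives 8q − 7 = −10q + 7 ⇒ q = 7/9.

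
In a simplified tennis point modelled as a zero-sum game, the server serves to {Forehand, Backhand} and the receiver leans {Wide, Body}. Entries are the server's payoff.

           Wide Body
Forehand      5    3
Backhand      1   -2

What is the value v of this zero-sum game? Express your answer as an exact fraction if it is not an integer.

Row minima: Forehand → 3, Backhand → -2; maximin = 3.
Column maxima: Wide → 5, Body → 3; minimax = 3.
Since maximin = minimax = 3, there is a saddle point and the value is 3.

3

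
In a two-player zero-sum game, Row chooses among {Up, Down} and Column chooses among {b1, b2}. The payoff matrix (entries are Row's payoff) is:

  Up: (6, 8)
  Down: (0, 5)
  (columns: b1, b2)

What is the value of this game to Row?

Row minima: Up → 6, Down → 0; maximin = 6.
Column maxima: b1 → 6, b2 → 8; minimax = 6.
Since maximin = minimax = 6, there is a saddle point and the value is 6.

6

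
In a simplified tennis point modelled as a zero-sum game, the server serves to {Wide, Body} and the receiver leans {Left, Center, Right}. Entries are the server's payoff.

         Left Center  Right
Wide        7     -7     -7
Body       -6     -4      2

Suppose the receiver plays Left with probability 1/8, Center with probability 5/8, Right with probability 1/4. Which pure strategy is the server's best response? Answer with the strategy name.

Body

Expected payoff of Wide: (1/8)·7 + (5/8)·(-7) + (1/4)·(-7) = -21/4.
Expected payoff of Body: (1/8)·(-6) + (5/8)·(-4) + (1/4)·2 = -11/4.
The largest is -11/4, so the server's best response is Body.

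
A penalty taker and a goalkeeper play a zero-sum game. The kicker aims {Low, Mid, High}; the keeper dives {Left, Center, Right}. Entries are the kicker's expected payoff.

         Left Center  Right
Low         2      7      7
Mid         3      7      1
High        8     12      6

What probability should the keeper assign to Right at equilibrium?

6/7

Row minima: Low → 2, Mid → 1, High → 6; maximin = 6.
Column maxima: Left → 8, Center → 12, Right → 7; minimax = 7.
6 ≠ 7, so there is no saddle point; optimal play is mixed.
Mid is strictly dominated by High, so the kicker never plays it.
Center is strictly dominated by Left (it gives the kicker strictly more in every row), so the keeper never plays it.
On the remaining 2×2 (Low, High vs Left, Right):
Let the kicker play Low with probability p. Expected payoff against Left: 2p + 8(1−p) = −6p + 8; against Right: 7p + 6(1−p) = p + 6.
Setting these equal: −6p + 8 = p + 6 ⇒ −7p = -2 ⇒ p = 2/7, and the value is (-6)·(2/7) + 8 = 44/7.
For the keeper: with q = P(Left), equating Low's and High's payoffs gives −5q + 7 = 2q + 6 ⇒ q = 1/7.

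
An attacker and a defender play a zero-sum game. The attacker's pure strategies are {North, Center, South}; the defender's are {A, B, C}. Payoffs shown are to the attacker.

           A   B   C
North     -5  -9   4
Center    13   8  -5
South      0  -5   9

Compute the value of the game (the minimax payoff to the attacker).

Row minima: North → -9, Center → -5, South → -5; maximin = -5.
Column maxima: A → 13, B → 8, C → 9; minimax = 8.
-5 ≠ 8, so there is no saddle point; optimal play is mixed.
North is strictly dominated by South, so the attacker never plays it.
A is strictly dominated by B (it gives the attacker strictly more in every row), so the defender never plays it.
On the remaining 2×2 (Center, South vs B, C):
Let the attacker play Center with probability p. Expected payoff against B: 8p + (-5)(1−p) = 13p − 5; against C: (-5)p + 9(1−p) = −14p + 9.
Setting these equal: 13p − 5 = −14p + 9 ⇒ 27p = 14 ⇒ p = 14/27, and the value is (13)·(14/27) − 5 = 47/27.
For the defender: with q = P(B), equating Center's and South's payoffs gives 13q − 5 = −14q + 9 ⇒ q = 14/27.

47/27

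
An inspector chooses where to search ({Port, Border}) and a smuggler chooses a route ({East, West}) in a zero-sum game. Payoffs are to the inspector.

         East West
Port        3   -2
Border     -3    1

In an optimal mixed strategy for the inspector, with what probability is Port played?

4/9

Row minima: Port → -2, Border → -3; maximin = -2.
Column maxima: East → 3, West → 1; minimax = 1.
-2 ≠ 1, so there is no saddle point; optimal play is mixed.
Let the inspector play Port with probability p. Expected payoff against East: 3p + (-3)(1−p) = 6p − 3; against West: (-2)p + 1(1−p) = −3p + 1.
Setting these equal: 6p − 3 = −3p + 1 ⇒ 9p = 4 ⇒ p = 4/9, and the value is (6)·(4/9) − 3 = -1/3.
For the smuggler: with q = P(East), equating Port's and Border's payoffs gives 5q − 2 = −4q + 1 ⇒ q = 1/3.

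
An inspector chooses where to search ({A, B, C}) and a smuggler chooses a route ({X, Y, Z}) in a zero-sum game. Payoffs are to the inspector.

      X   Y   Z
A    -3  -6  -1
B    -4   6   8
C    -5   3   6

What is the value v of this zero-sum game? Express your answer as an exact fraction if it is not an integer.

-42/13

Row minima: A → -6, B → -4, C → -5; maximin = -4.
Column maxima: X → -3, Y → 6, Z → 8; minimax = -3.
-4 ≠ -3, so there is no saddle point; optimal play is mixed.
C is strictly dominated by B, so the inspector never plays it.
Z is strictly dominated by X (it gives the inspector strictly more in every row), so the smuggler never plays it.
On the remaining 2×2 (A, B vs X, Y):
Let the inspector play A with probability p. Expected payoff against X: (-3)p + (-4)(1−p) = p − 4; against Y: (-6)p + 6(1−p) = −12p + 6.
Setting these equal: p − 4 = −12p + 6 ⇒ 13p = 10 ⇒ p = 10/13, and the value is (1)·(10/13) − 4 = -42/13.
For the smuggler: with q = P(X), equating A's and B's payoffs gives 3q − 6 = −10q + 6 ⇒ q = 12/13.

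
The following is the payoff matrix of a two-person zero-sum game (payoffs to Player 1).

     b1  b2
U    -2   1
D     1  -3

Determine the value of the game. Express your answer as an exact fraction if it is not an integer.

Row minima: U → -2, D → -3; maximin = -2.
Column maxima: b1 → 1, b2 → 1; minimax = 1.
-2 ≠ 1, so there is no saddle point; optimal play is mixed.
Let Player 1 play U with probability p. Expected payoff against b1: (-2)p + 1(1−p) = −3p + 1; against b2: 1p + (-3)(1−p) = 4p − 3.
Setting these equal: −3p + 1 = 4p − 3 ⇒ −7p = -4 ⇒ p = 4/7, and the value is (-3)·(4/7) + 1 = -5/7.
For Player 2: with q = P(b1), equating U's and D's payoffs gives −3q + 1 = 4q − 3 ⇒ q = 4/7.

-5/7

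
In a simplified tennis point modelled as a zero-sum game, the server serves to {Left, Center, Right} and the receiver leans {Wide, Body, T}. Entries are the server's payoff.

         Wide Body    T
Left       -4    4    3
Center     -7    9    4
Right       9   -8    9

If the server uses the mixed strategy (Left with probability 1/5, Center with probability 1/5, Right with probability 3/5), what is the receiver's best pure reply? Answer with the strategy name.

If the receiver plays Wide, the server's expected payoff is (1/5)·(-4) + (1/5)·(-7) + (3/5)·9 = 16/5.
If the receiver plays Body, the server's expected payoff is (1/5)·4 + (1/5)·9 + (3/5)·(-8) = -11/5.
If the receiver plays T, the server's expected payoff is (1/5)·3 + (1/5)·4 + (3/5)·9 = 34/5.
The receiver minimizes the server's payoff; the smallest is -11/5, so the best response is Body.

Body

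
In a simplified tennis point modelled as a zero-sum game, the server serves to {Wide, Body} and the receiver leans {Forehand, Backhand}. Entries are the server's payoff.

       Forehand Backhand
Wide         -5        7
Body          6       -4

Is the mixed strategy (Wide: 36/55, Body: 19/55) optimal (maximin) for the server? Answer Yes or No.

Against Forehand this mix gives (36/55)·(-5) + (19/55)·6 = -6/5.
Against Backhand this mix gives (36/55)·7 + (19/55)·(-4) = 16/5.
The receiver will play Forehand, holding the server to -6/5. Shifting weight toward the row that does better against Forehand would raise this floor (the equalizing mix achieves 1 against both Forehand and Backhand), so the proposed strategy is not optimal.

No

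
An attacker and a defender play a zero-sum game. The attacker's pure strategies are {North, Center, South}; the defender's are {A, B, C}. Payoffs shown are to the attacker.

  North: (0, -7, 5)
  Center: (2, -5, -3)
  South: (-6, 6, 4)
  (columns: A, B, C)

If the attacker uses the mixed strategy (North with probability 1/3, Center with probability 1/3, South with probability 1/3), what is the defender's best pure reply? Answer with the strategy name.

B

If the defender plays A, the attacker's expected payoff is (1/3)·0 + (1/3)·2 + (1/3)·(-6) = -4/3.
If the defender plays B, the attacker's expected payoff is (1/3)·(-7) + (1/3)·(-5) + (1/3)·6 = -2.
If the defender plays C, the attacker's expected payoff is (1/3)·5 + (1/3)·(-3) + (1/3)·4 = 2.
The defender minimizes the attacker's payoff; the smallest is -2, so the best response is B.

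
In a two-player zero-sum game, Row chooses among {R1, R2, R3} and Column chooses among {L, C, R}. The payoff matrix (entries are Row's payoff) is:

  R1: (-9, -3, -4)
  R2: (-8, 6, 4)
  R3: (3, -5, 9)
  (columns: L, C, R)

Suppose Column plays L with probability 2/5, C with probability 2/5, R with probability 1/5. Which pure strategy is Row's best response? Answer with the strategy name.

Expected payoff of R1: (2/5)·(-9) + (2/5)·(-3) + (1/5)·(-4) = -28/5.
Expected payoff of R2: (2/5)·(-8) + (2/5)·6 + (1/5)·4 = 0.
Expected payoff of R3: (2/5)·3 + (2/5)·(-5) + (1/5)·9 = 1.
The largest is 1, so Row's best response is R3.

R3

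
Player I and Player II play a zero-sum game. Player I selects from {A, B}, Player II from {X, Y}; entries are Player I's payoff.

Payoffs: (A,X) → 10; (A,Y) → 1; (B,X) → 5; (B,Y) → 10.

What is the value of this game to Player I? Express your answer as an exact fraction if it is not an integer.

Row minima: A → 1, B → 5; maximin = 5.
Column maxima: X → 10, Y → 10; minimax = 10.
5 ≠ 10, so there is no saddle point; optimal play is mixed.
Let Player I play A with probability p. Expected payoff against X: 10p + 5(1−p) = 5p + 5; against Y: 1p + 10(1−p) = −9p + 10.
Setting these equal: 5p + 5 = −9p + 10 ⇒ 14p = 5 ⇒ p = 5/14, and the value is (5)·(5/14) + 5 = 95/14.
For Player II: with q = P(X), equating A's and B's payoffs gives 9q + 1 = −5q + 10 ⇒ q = 9/14.

95/14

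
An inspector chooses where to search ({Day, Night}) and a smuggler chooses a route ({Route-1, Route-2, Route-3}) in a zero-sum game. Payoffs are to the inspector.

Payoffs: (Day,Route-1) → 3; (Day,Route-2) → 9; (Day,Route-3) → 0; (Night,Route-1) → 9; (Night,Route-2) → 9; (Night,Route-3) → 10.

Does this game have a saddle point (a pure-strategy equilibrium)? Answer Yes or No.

Yes

Row minima: Day → 0, Night → 9; maximin = 9.
Column maxima: Route-1 → 9, Route-2 → 9, Route-3 → 10; minimax = 9.
maximin = minimax = 9, so a saddle point exists.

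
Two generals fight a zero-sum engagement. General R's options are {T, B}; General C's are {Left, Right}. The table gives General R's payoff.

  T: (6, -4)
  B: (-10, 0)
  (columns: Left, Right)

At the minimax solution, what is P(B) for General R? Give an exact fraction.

Row minima: T → -4, B → -10; maximin = -4.
Column maxima: Left → 6, Right → 0; minimax = 0.
-4 ≠ 0, so there is no saddle point; optimal play is mixed.
Let General R play T with probability p. Expected payoff against Left: 6p + (-10)(1−p) = 16p − 10; against Right: (-4)p + 0(1−p) = −4p.
Setting these equal: 16p − 10 = −4p ⇒ 20p = 10 ⇒ p = 1/2, and the value is (16)·(1/2) − 10 = -2.
For General C: with q = P(Left), equating T's and B's payoffs gives 10q − 4 = −10q ⇒ q = 1/5.

1/2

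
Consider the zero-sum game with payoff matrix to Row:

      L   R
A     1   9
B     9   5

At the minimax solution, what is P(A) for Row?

1/3

Row minima: A → 1, B → 5; maximin = 5.
Column maxima: L → 9, R → 9; minimax = 9.
5 ≠ 9, so there is no saddle point; optimal play is mixed.
Let Row play A with probability p. Expected payoff against L: 1p + 9(1−p) = −8p + 9; against R: 9p + 5(1−p) = 4p + 5.
Setting these equal: −8p + 9 = 4p + 5 ⇒ −12p = -4 ⇒ p = 1/3, and the value is (-8)·(1/3) + 9 = 19/3.
For Column: with q = P(L), equating A's and B's payoffs gives −8q + 9 = 4q + 5 ⇒ q = 1/3.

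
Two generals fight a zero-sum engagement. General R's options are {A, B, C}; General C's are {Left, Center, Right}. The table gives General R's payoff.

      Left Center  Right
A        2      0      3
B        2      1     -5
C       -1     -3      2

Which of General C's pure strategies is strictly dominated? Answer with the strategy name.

Center holds General R's payoff strictly below Left in every row: 0 < 2, 1 < 2, -3 < -1.
So Left is strictly dominated for General C.

Left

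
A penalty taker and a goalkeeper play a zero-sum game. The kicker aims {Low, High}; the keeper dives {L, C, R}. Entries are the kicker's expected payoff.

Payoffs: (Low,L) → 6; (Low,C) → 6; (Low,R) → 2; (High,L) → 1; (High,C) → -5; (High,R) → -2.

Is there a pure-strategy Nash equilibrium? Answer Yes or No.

Row minima: Low → 2, High → -5; maximin = 2.
Column maxima: L → 6, C → 6, R → 2; minimax = 2.
maximin = minimax = 2, so a saddle point exists.

Yes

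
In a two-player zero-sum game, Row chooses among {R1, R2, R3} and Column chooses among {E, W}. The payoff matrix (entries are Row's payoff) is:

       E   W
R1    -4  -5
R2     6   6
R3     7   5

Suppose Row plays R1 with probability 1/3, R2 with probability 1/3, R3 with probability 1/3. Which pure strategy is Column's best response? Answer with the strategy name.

W

If Column plays E, Row's expected payoff is (1/3)·(-4) + (1/3)·6 + (1/3)·7 = 3.
If Column plays W, Row's expected payoff is (1/3)·(-5) + (1/3)·6 + (1/3)·5 = 2.
Column minimizes Row's payoff; the smallest is 2, so the best response is W.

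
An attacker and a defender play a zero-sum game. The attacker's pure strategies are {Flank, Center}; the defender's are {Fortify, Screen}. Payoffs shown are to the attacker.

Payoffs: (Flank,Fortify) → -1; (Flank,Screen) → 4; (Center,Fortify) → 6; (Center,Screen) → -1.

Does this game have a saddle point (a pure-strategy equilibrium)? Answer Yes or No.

Row minima: Flank → -1, Center → -1; maximin = -1.
Column maxima: Fortify → 6, Screen → 4; minimax = 4.
-1 ≠ 4, so no pure-strategy equilibrium exists.

No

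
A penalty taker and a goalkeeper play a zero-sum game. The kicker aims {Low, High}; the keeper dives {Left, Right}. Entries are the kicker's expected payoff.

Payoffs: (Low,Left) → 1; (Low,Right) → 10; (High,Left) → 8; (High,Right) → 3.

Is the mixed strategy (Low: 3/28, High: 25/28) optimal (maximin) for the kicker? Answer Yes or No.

No

Against Left this mix gives (3/28)·1 + (25/28)·8 = 29/4.
Against Right this mix gives (3/28)·10 + (25/28)·3 = 15/4.
The keeper will play Right, holding the kicker to 15/4. Shifting weight toward the row that does better against Right would raise this floor (the equalizing mix achieves 11/2 against both Right and Left), so the proposed strategy is not optimal.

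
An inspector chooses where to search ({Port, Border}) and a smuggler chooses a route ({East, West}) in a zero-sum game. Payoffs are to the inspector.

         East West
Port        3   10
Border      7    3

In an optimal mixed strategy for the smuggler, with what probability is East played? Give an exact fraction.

7/11

Row minima: Port → 3, Border → 3; maximin = 3.
Column maxima: East → 7, West → 10; minimax = 7.
3 ≠ 7, so there is no saddle point; optimal play is mixed.
Let the inspector play Port with probability p. Expected payoff against East: 3p + 7(1−p) = −4p + 7; against West: 10p + 3(1−p) = 7p + 3.
Setting these equal: −4p + 7 = 7p + 3 ⇒ −11p = -4 ⇒ p = 4/11, and the value is (-4)·(4/11) + 7 = 61/11.
For the smuggler: with q = P(East), equating Port's and Border's payoffs gives −7q + 10 = 4q + 3 ⇒ q = 7/11.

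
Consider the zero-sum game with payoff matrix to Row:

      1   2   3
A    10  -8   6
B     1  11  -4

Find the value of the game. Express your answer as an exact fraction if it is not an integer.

Row minima: A → -8, B → -4; maximin = -4.
Column maxima: 1 → 10, 2 → 11, 3 → 6; minimax = 6.
-4 ≠ 6, so there is no saddle point; optimal play is mixed.
1 is strictly dominated by 3 (it gives Row strictly more in every row), so Column never plays it.
On the remaining 2×2 (A, B vs 2, 3):
Let Row play A with probability p. Expected payoff against 2: (-8)p + 11(1−p) = −19p + 11; against 3: 6p + (-4)(1−p) = 10p − 4.
Setting these equal: −19p + 11 = 10p − 4 ⇒ −29p = -15 ⇒ p = 15/29, and the value is (-19)·(15/29) + 11 = 34/29.
For Column: with q = P(2), equating A's and B's payoffs gives −14q + 6 = 15q − 4 ⇒ q = 10/29.

34/29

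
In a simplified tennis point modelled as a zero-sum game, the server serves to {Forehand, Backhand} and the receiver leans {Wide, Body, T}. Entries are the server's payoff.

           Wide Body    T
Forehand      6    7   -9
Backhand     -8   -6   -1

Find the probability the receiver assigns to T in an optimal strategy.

7/11

Row minima: Forehand → -9, Backhand → -8; maximin = -8.
Column maxima: Wide → 6, Body → 7, T → -1; minimax = -1.
-8 ≠ -1, so there is no saddle point; optimal play is mixed.
Body is strictly dominated by Wide (it gives the server strictly more in every row), so the receiver never plays it.
On the remaining 2×2 (Forehand, Backhand vs Wide, T):
Let the server play Forehand with probability p. Expected payoff against Wide: 6p + (-8)(1−p) = 14p − 8; against T: (-9)p + (-1)(1−p) = −8p − 1.
Setting these equal: 14p − 8 = −8p − 1 ⇒ 22p = 7 ⇒ p = 7/22, and the value is (14)·(7/22) − 8 = -39/11.
For the receiver: with q = P(Wide), equating Forehand's and Backhand's payoffs gives 15q − 9 = −7q − 1 ⇒ q = 4/11.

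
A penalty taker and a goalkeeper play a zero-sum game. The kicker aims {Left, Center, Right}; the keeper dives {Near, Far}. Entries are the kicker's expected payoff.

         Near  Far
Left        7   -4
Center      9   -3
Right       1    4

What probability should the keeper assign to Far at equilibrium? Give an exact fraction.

Row minima: Left → -4, Center → -3, Right → 1; maximin = 1.
Column maxima: Near → 9, Far → 4; minimax = 4.
1 ≠ 4, so there is no saddle point; optimal play is mixed.
Left is strictly dominated by Center, so the kicker never plays it.
On the remaining 2×2 (Center, Right vs Near, Far):
Let the kicker play Center with probability p. Expected payoff against Near: 9p + 1(1−p) = 8p + 1; against Far: (-3)p + 4(1−p) = −7p + 4.
Setting these equal: 8p + 1 = −7p + 4 ⇒ 15p = 3 ⇒ p = 1/5, and the value is (8)·(1/5) + 1 = 13/5.
For the keeper: with q = P(Near), equating Center's and Right's payoffs gives 12q − 3 = −3q + 4 ⇒ q = 7/15.

8/15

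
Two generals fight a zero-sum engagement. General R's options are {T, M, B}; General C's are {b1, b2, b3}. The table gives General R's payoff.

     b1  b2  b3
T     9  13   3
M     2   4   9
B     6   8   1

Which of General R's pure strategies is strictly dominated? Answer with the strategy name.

T gives a strictly higher payoff than B against every column: 9 > 6, 13 > 8, 3 > 1.
So B is strictly dominated and General R never plays it.

B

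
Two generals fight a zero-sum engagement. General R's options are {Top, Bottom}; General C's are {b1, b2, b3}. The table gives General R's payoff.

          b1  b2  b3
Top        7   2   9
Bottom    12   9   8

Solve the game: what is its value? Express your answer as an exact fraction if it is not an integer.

Row minima: Top → 2, Bottom → 8; maximin = 8.
Column maxima: b1 → 12, b2 → 9, b3 → 9; minimax = 9.
8 ≠ 9, so there is no saddle point; optimal play is mixed.
b1 is strictly dominated by b2 (it gives General R strictly more in every row), so General C never plays it.
On the remaining 2×2 (Top, Bottom vs b2, b3):
Let General R play Top with probability p. Expected payoff against b2: 2p + 9(1−p) = −7p + 9; against b3: 9p + 8(1−p) = p + 8.
Setting these equal: −7p + 9 = p + 8 ⇒ −8p = -1 ⇒ p = 1/8, and the value is (-7)·(1/8) + 9 = 65/8.
For General C: with q = P(b2), equating Top's and Bottom's payoffs gives −7q + 9 = q + 8 ⇒ q = 1/8.

65/8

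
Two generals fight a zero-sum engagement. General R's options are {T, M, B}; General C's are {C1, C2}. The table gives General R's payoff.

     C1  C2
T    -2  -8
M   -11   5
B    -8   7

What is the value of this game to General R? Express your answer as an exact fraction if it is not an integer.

-26/7

Row minima: T → -8, M → -11, B → -8; maximin = -8.
Column maxima: C1 → -2, C2 → 7; minimax = -2.
-8 ≠ -2, so there is no saddle point; optimal play is mixed.
M is strictly dominated by B, so General R never plays it.
On the remaining 2×2 (T, B vs C1, C2):
Let General R play T with probability p. Expected payoff against C1: (-2)p + (-8)(1−p) = 6p − 8; against C2: (-8)p + 7(1−p) = −15p + 7.
Setting these equal: 6p − 8 = −15p + 7 ⇒ 21p = 15 ⇒ p = 5/7, and the value is (6)·(5/7) − 8 = -26/7.
For General C: with q = P(C1), equating T's and B's payoffs gives 6q − 8 = −15q + 7 ⇒ q = 5/7.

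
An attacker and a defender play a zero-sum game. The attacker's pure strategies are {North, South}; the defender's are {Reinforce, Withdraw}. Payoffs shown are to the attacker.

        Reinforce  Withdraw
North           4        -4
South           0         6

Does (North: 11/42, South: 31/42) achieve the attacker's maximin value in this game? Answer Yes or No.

No

Against Reinforce this mix gives (11/42)·4 + (31/42)·0 = 22/21.
Against Withdraw this mix gives (11/42)·(-4) + (31/42)·6 = 71/21.
The defender will play Reinforce, holding the attacker to 22/21. Shifting weight toward the row that does better against Reinforce would raise this floor (the equalizing mix achieves 12/7 against both Reinforce and Withdraw), so the proposed strategy is not optimal.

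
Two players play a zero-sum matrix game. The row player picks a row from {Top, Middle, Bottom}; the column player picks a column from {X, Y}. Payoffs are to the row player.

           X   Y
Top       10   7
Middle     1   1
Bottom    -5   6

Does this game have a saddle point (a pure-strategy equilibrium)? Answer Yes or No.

Yes

Row minima: Top → 7, Middle → 1, Bottom → -5; maximin = 7.
Column maxima: X → 10, Y → 7; minimax = 7.
maximin = minimax = 7, so a saddle point exists.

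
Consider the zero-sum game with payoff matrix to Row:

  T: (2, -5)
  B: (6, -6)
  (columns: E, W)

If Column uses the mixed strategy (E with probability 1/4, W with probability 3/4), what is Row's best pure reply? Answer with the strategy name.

B

Expected payoff of T: (1/4)·2 + (3/4)·(-5) = -13/4.
Expected payoff of B: (1/4)·6 + (3/4)·(-6) = -3.
The largest is -3, so Row's best response is B.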